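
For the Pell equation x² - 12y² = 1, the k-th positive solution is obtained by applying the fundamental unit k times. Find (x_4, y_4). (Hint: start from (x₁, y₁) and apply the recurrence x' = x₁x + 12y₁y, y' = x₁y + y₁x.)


Step 1: Find the fundamental solution (x₁, y₁) of x² - 12y² = 1.
  Expand √12 as a continued fraction. a₀ = ⌊√12⌋ = 3; iterate m_{k+1} = d_k·a_k − m_k, d_{k+1} = (12 − m_{k+1}²)/d_k, a_{k+1} = ⌊(a₀ + m_{k+1})/d_{k+1}⌋ (starting m₀ = 0, d₀ = 1), with convergents p_k = a_k·p_{k-1} + p_{k-2}, q_k = a_k·q_{k-1} + q_{k-2} (p₋₁ = 1, q₋₁ = 0):
  k = 0: a₀ = 3; p₀/q₀ = 3/1; p₀² − 12·q₀² = 9 − 12 = -3.
  k = 1: m = 3, d = 3, a = ⌊(3 + 3)/3⌋ = 2; p/q = (2·3 + 1)/(2·1 + 0) = 7/2; p² − 12·q² = 49 − 48 = 1.
  The first convergent with p² − 12·q² = 1 gives the fundamental solution (x₁, y₁) = (7, 2).
Step 2: Apply the recurrence (x_{n+1}, y_{n+1}) = (x₁x_n + 12y₁y_n, x₁y_n + y₁x_n) repeatedly.
  From (x_1, y_1) = (7, 2): x_2 = 7·7 + 12·2·2 = 97; y_2 = 7·2 + 2·7 = 28.
  From (x_2, y_2) = (97, 28): x_3 = 7·97 + 12·2·28 = 1351; y_3 = 7·28 + 2·97 = 390.
  From (x_3, y_3) = (1351, 390): x_4 = 7·1351 + 12·2·390 = 18817; y_4 = 7·390 + 2·1351 = 5432.
Step 3: Verify x_4² - 12·y_4² = 354079489 - 354079488 = 1 (should be 1). ✓

(x_1, y_1) = (7, 2); (x_4, y_4) = (18817, 5432).


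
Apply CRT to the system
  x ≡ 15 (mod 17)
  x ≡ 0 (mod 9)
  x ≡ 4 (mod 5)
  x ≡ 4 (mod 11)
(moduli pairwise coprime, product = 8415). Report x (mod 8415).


Product of moduli M = 17 · 9 · 5 · 11 = 8415.
Merge one congruence at a time:
  Start: x ≡ 15 (mod 17).
  Combine with x ≡ 0 (mod 9); new modulus lcm = 153.
    Write x = 15 + 17·t and substitute into x ≡ 0 (mod 9): 17·t ≡ 0 − 15 = -15 (mod 9).
    Reduce coefficients mod 9: 8·t ≡ 3 (mod 9).
    The inverse of 8 mod 9 is 8 (since 8·8 = 64 = 7·9 + 1), so t ≡ 8·3 = 24 ≡ 6 (mod 9).
    Then x = 15 + 17·6 = 117, valid modulo lcm(17, 9) = 153: x ≡ 117 (mod 153).
  Combine with x ≡ 4 (mod 5); new modulus lcm = 765.
    Write x = 117 + 153·t and substitute into x ≡ 4 (mod 5): 153·t ≡ 4 − 117 = -113 (mod 5).
    Reduce coefficients mod 5: 3·t ≡ 2 (mod 5).
    The inverse of 3 mod 5 is 2 (since 3·2 = 6 = 1·5 + 1), so t ≡ 2·2 = 4 ≡ 4 (mod 5).
    Then x = 117 + 153·4 = 729, valid modulo lcm(153, 5) = 765: x ≡ 729 (mod 765).
  Combine with x ≡ 4 (mod 11); new modulus lcm = 8415.
    Write x = 729 + 765·t and substitute into x ≡ 4 (mod 11): 765·t ≡ 4 − 729 = -725 (mod 11).
    Reduce coefficients mod 11: 6·t ≡ 1 (mod 11).
    The inverse of 6 mod 11 is 2 (since 6·2 = 12 = 1·11 + 1), so t ≡ 2·1 = 2 ≡ 2 (mod 11).
    Then x = 729 + 765·2 = 2259, valid modulo lcm(765, 11) = 8415: x ≡ 2259 (mod 8415).
Verify against each original: 2259 mod 17 = 15, 2259 mod 9 = 0, 2259 mod 5 = 4, 2259 mod 11 = 4.

x ≡ 2259 (mod 8415).


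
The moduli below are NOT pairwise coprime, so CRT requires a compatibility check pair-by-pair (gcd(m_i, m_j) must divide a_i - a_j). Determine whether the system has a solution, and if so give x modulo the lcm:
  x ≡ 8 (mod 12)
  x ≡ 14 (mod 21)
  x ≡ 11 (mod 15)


Moduli 12, 21, 15 are not pairwise coprime, so CRT works modulo lcm(m_i) when all pairwise compatibility conditions hold.
Pairwise compatibility: gcd(m_i, m_j) must divide a_i - a_j for every pair.
Merge one congruence at a time:
  Start: x ≡ 8 (mod 12).
  Combine with x ≡ 14 (mod 21): gcd(12, 21) = 3; 14 - 8 = 6, which IS divisible by 3, so compatible.
    Write x = 8 + 12·t and substitute into x ≡ 14 (mod 21): 12·t ≡ 14 − 8 = 6 (mod 21).
    Divide the congruence (and modulus) by g = 3: 4·t ≡ 2 (mod 7).
    The inverse of 4 mod 7 is 2 (since 4·2 = 8 = 1·7 + 1), so t ≡ 2·2 = 4 ≡ 4 (mod 7).
    Then x = 8 + 12·4 = 56, valid modulo lcm(12, 21) = 84: x ≡ 56 (mod 84).
  Combine with x ≡ 11 (mod 15): gcd(84, 15) = 3; 11 - 56 = -45, which IS divisible by 3, so compatible.
    Write x = 56 + 84·t and substitute into x ≡ 11 (mod 15): 84·t ≡ 11 − 56 = -45 (mod 15).
    Divide the congruence (and modulus) by g = 3: 28·t ≡ -15 (mod 5).
    Reduce coefficients mod 5: 3·t ≡ 0 (mod 5).
    The inverse of 3 mod 5 is 2 (since 3·2 = 6 = 1·5 + 1), so t ≡ 2·0 = 0 ≡ 0 (mod 5).
    Then x = 56 + 84·0 = 56, valid modulo lcm(84, 15) = 420: x ≡ 56 (mod 420).
Verify: 56 mod 12 = 8, 56 mod 21 = 14, 56 mod 15 = 11.

x ≡ 56 (mod 420).


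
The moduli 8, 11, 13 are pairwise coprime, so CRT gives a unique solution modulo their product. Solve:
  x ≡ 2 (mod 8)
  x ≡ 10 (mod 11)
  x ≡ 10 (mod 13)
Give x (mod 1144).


Moduli 8, 11, 13 are pairwise coprime; by CRT there is a unique solution modulo M = 8 · 11 · 13 = 1144.
Solve pairwise, accumulating the modulus:
  Start with x ≡ 2 (mod 8).
  Combine with x ≡ 10 (mod 11): since gcd(8, 11) = 1, we get a unique residue mod 88.
    Write x = 2 + 8·t and substitute into x ≡ 10 (mod 11): 8·t ≡ 10 − 2 = 8 (mod 11).
    The inverse of 8 mod 11 is 7 (since 8·7 = 56 = 5·11 + 1), so t ≡ 7·8 = 56 ≡ 1 (mod 11).
    Then x = 2 + 8·1 = 10, valid modulo lcm(8, 11) = 88: x ≡ 10 (mod 88).
  Combine with x ≡ 10 (mod 13): since gcd(88, 13) = 1, we get a unique residue mod 1144.
    Write x = 10 + 88·t and substitute into x ≡ 10 (mod 13): 88·t ≡ 10 − 10 = 0 (mod 13).
    Reduce coefficients mod 13: 10·t ≡ 0 (mod 13).
    The inverse of 10 mod 13 is 4 (since 10·4 = 40 = 3·13 + 1), so t ≡ 4·0 = 0 ≡ 0 (mod 13).
    Then x = 10 + 88·0 = 10, valid modulo lcm(88, 13) = 1144: x ≡ 10 (mod 1144).
Verify: 10 mod 8 = 2 ✓, 10 mod 11 = 10 ✓, 10 mod 13 = 10 ✓.

x ≡ 10 (mod 1144).


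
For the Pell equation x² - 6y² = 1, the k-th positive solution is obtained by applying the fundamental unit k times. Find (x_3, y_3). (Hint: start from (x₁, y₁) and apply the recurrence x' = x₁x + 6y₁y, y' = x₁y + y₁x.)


Step 1: Find the fundamental solution (x₁, y₁) of x² - 6y² = 1.
  Expand √6 as a continued fraction. a₀ = ⌊√6⌋ = 2; iterate m_{k+1} = d_k·a_k − m_k, d_{k+1} = (6 − m_{k+1}²)/d_k, a_{k+1} = ⌊(a₀ + m_{k+1})/d_{k+1}⌋ (starting m₀ = 0, d₀ = 1), with convergents p_k = a_k·p_{k-1} + p_{k-2}, q_k = a_k·q_{k-1} + q_{k-2} (p₋₁ = 1, q₋₁ = 0):
  k = 0: a₀ = 2; p₀/q₀ = 2/1; p₀² − 6·q₀² = 4 − 6 = -2.
  k = 1: m = 2, d = 2, a = ⌊(2 + 2)/2⌋ = 2; p/q = (2·2 + 1)/(2·1 + 0) = 5/2; p² − 6·q² = 25 − 24 = 1.
  The first convergent with p² − 6·q² = 1 gives the fundamental solution (x₁, y₁) = (5, 2).
Step 2: Apply the recurrence (x_{n+1}, y_{n+1}) = (x₁x_n + 6y₁y_n, x₁y_n + y₁x_n) repeatedly.
  From (x_1, y_1) = (5, 2): x_2 = 5·5 + 6·2·2 = 49; y_2 = 5·2 + 2·5 = 20.
  From (x_2, y_2) = (49, 20): x_3 = 5·49 + 6·2·20 = 485; y_3 = 5·20 + 2·49 = 198.
Step 3: Verify x_3² - 6·y_3² = 235225 - 235224 = 1 (should be 1). ✓

(x_1, y_1) = (5, 2); (x_3, y_3) = (485, 198).


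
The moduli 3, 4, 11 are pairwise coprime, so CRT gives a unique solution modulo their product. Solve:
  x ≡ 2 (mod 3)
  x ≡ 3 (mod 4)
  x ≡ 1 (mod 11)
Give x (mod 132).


Moduli 3, 4, 11 are pairwise coprime; by CRT there is a unique solution modulo M = 3 · 4 · 11 = 132.
Solve pairwise, accumulating the modulus:
  Start with x ≡ 2 (mod 3).
  Combine with x ≡ 3 (mod 4): since gcd(3, 4) = 1, we get a unique residue mod 12.
    Write x = 2 + 3·t and substitute into x ≡ 3 (mod 4): 3·t ≡ 3 − 2 = 1 (mod 4).
    The inverse of 3 mod 4 is 3 (since 3·3 = 9 = 2·4 + 1), so t ≡ 3·1 = 3 ≡ 3 (mod 4).
    Then x = 2 + 3·3 = 11, valid modulo lcm(3, 4) = 12: x ≡ 11 (mod 12).
  Combine with x ≡ 1 (mod 11): since gcd(12, 11) = 1, we get a unique residue mod 132.
    Write x = 11 + 12·t and substitute into x ≡ 1 (mod 11): 12·t ≡ 1 − 11 = -10 (mod 11).
    Reduce coefficients mod 11: 1·t ≡ 1 (mod 11).
    So t ≡ 1 (mod 11).
    Then x = 11 + 12·1 = 23, valid modulo lcm(12, 11) = 132: x ≡ 23 (mod 132).
Verify: 23 mod 3 = 2 ✓, 23 mod 4 = 3 ✓, 23 mod 11 = 1 ✓.

x ≡ 23 (mod 132).


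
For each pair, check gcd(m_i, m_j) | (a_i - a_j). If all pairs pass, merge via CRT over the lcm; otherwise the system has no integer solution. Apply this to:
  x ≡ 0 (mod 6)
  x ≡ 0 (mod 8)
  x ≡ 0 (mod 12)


Moduli 6, 8, 12 are not pairwise coprime, so CRT works modulo lcm(m_i) when all pairwise compatibility conditions hold.
Pairwise compatibility: gcd(m_i, m_j) must divide a_i - a_j for every pair.
Merge one congruence at a time:
  Start: x ≡ 0 (mod 6).
  Combine with x ≡ 0 (mod 8): gcd(6, 8) = 2; 0 - 0 = 0, which IS divisible by 2, so compatible.
    Write x = 0 + 6·t and substitute into x ≡ 0 (mod 8): 6·t ≡ 0 − 0 = 0 (mod 8).
    Divide the congruence (and modulus) by g = 2: 3·t ≡ 0 (mod 4).
    The inverse of 3 mod 4 is 3 (since 3·3 = 9 = 2·4 + 1), so t ≡ 3·0 = 0 ≡ 0 (mod 4).
    Then x = 0 + 6·0 = 0, valid modulo lcm(6, 8) = 24: x ≡ 0 (mod 24).
  Combine with x ≡ 0 (mod 12): gcd(24, 12) = 12; 0 - 0 = 0, which IS divisible by 12, so compatible.
    Write x = 0 + 24·t and substitute into x ≡ 0 (mod 12): 24·t ≡ 0 − 0 = 0 (mod 12).
    Divide the congruence (and modulus) by g = 12: 2·t ≡ 0 (mod 1).
    Modulo 1 every t works; take t = 0.
    Then x = 0 + 24·0 = 0, valid modulo lcm(24, 12) = 24: x ≡ 0 (mod 24).
Verify: 0 mod 6 = 0, 0 mod 8 = 0, 0 mod 12 = 0.

x ≡ 0 (mod 24).


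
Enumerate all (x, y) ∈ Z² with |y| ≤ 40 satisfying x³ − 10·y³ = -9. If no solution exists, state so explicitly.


The equation is x³ - 10y³ = -9. For fixed y, x³ = 10·y³ − 9, so a solution requires the RHS to be a perfect cube.
Strategy: iterate y from -40 to 40, compute RHS = 10·y³ − 9, and check whether it is a (positive or negative) perfect cube.
Check small values of y:
  y = 0: RHS = -9 is not a perfect cube.
  y = 1: RHS = 1 = (1)³ ⇒ x = 1 works.
  y = -1: RHS = -19 is not a perfect cube.
  y = 2: RHS = 71 is not a perfect cube.
  y = -2: RHS = -89 is not a perfect cube.
  y = 3: RHS = 261 is not a perfect cube.
  y = -3: RHS = -279 is not a perfect cube.
Continuing the search up to |y| = 40 finds no further solutions beyond those listed.
Collected solutions: (1, 1).

Solutions (with |y| ≤ 40): (1, 1).


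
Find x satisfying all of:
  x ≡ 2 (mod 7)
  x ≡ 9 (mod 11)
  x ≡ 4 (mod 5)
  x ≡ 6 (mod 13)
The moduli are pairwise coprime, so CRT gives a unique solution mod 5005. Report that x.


Product of moduli M = 7 · 11 · 5 · 13 = 5005.
Merge one congruence at a time:
  Start: x ≡ 2 (mod 7).
  Combine with x ≡ 9 (mod 11); new modulus lcm = 77.
    Write x = 2 + 7·t and substitute into x ≡ 9 (mod 11): 7·t ≡ 9 − 2 = 7 (mod 11).
    The inverse of 7 mod 11 is 8 (since 7·8 = 56 = 5·11 + 1), so t ≡ 8·7 = 56 ≡ 1 (mod 11).
    Then x = 2 + 7·1 = 9, valid modulo lcm(7, 11) = 77: x ≡ 9 (mod 77).
  Combine with x ≡ 4 (mod 5); new modulus lcm = 385.
    Write x = 9 + 77·t and substitute into x ≡ 4 (mod 5): 77·t ≡ 4 − 9 = -5 (mod 5).
    Reduce coefficients mod 5: 2·t ≡ 0 (mod 5).
    The inverse of 2 mod 5 is 3 (since 2·3 = 6 = 1·5 + 1), so t ≡ 3·0 = 0 ≡ 0 (mod 5).
    Then x = 9 + 77·0 = 9, valid modulo lcm(77, 5) = 385: x ≡ 9 (mod 385).
  Combine with x ≡ 6 (mod 13); new modulus lcm = 5005.
    Write x = 9 + 385·t and substitute into x ≡ 6 (mod 13): 385·t ≡ 6 − 9 = -3 (mod 13).
    Reduce coefficients mod 13: 8·t ≡ 10 (mod 13).
    The inverse of 8 mod 13 is 5 (since 8·5 = 40 = 3·13 + 1), so t ≡ 5·10 = 50 ≡ 11 (mod 13).
    Then x = 9 + 385·11 = 4244, valid modulo lcm(385, 13) = 5005: x ≡ 4244 (mod 5005).
Verify against each original: 4244 mod 7 = 2, 4244 mod 11 = 9, 4244 mod 5 = 4, 4244 mod 13 = 6.

x ≡ 4244 (mod 5005).


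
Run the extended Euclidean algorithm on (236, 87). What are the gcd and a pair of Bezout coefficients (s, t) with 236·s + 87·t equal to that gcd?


Euclidean algorithm on (236, 87) — divide until remainder is 0:
  236 = 2 · 87 + 62
  87 = 1 · 62 + 25
  62 = 2 · 25 + 12
  25 = 2 · 12 + 1
  12 = 12 · 1 + 0
gcd(236, 87) = 1.
Track Bezout coefficients alongside the remainders: start with r₀ = 236 = a·1 + b·0 (s = 1, t = 0) and r₁ = 87 = a·0 + b·1 (s = 0, t = 1); each new remainder r_{k+1} = r_{k-1} − q_k·r_k inherits s_{k+1} = s_{k-1} − q_k·s_k, t_{k+1} = t_{k-1} − q_k·t_k, so r_k = a·s_k + b·t_k at every step:
  q = 2: r = 62, s = 1 − 2·0 = 1, t = 0 − 2·1 = -2  (check: 236·1 + 87·(-2) = 62)
  q = 1: r = 25, s = 0 − 1·1 = -1, t = 1 − 1·(-2) = 3  (check: 236·(-1) + 87·3 = 25)
  q = 2: r = 12, s = 1 − 2·(-1) = 3, t = -2 − 2·3 = -8  (check: 236·3 + 87·(-8) = 12)
  q = 2: r = 1, s = -1 − 2·3 = -7, t = 3 − 2·(-8) = 19  (check: 236·(-7) + 87·19 = 1)
The row with r = 1 (the gcd) gives the Bezout coefficients s = -7, t = 19.
Result: 236 · (-7) + 87 · (19) = 1.

gcd(236, 87) = 1; s = -7, t = 19 (check: 236·(-7) + 87·19 = 1).


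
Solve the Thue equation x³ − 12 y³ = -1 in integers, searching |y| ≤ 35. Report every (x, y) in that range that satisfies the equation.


The equation is x³ - 12y³ = -1. For fixed y, x³ = 12·y³ − 1, so a solution requires the RHS to be a perfect cube.
Strategy: iterate y from -35 to 35, compute RHS = 12·y³ − 1, and check whether it is a (positive or negative) perfect cube.
Check small values of y:
  y = 0: RHS = -1 = (-1)³ ⇒ x = -1 works.
  y = 1: RHS = 11 is not a perfect cube.
  y = -1: RHS = -13 is not a perfect cube.
  y = 2: RHS = 95 is not a perfect cube.
  y = -2: RHS = -97 is not a perfect cube.
  y = 3: RHS = 323 is not a perfect cube.
  y = -3: RHS = -325 is not a perfect cube.
Continuing the search up to |y| = 35 finds no further solutions beyond those listed.
Collected solutions: (-1, 0).

Solutions (with |y| ≤ 35): (-1, 0).


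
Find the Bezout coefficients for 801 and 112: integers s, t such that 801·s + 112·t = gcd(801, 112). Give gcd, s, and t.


Euclidean algorithm on (801, 112) — divide until remainder is 0:
  801 = 7 · 112 + 17
  112 = 6 · 17 + 10
  17 = 1 · 10 + 7
  10 = 1 · 7 + 3
  7 = 2 · 3 + 1
  3 = 3 · 1 + 0
gcd(801, 112) = 1.
Track Bezout coefficients alongside the remainders: start with r₀ = 801 = a·1 + b·0 (s = 1, t = 0) and r₁ = 112 = a·0 + b·1 (s = 0, t = 1); each new remainder r_{k+1} = r_{k-1} − q_k·r_k inherits s_{k+1} = s_{k-1} − q_k·s_k, t_{k+1} = t_{k-1} − q_k·t_k, so r_k = a·s_k + b·t_k at every step:
  q = 7: r = 17, s = 1 − 7·0 = 1, t = 0 − 7·1 = -7  (check: 801·1 + 112·(-7) = 17)
  q = 6: r = 10, s = 0 − 6·1 = -6, t = 1 − 6·(-7) = 43  (check: 801·(-6) + 112·43 = 10)
  q = 1: r = 7, s = 1 − 1·(-6) = 7, t = -7 − 1·43 = -50  (check: 801·7 + 112·(-50) = 7)
  q = 1: r = 3, s = -6 − 1·7 = -13, t = 43 − 1·(-50) = 93  (check: 801·(-13) + 112·93 = 3)
  q = 2: r = 1, s = 7 − 2·(-13) = 33, t = -50 − 2·93 = -236  (check: 801·33 + 112·(-236) = 1)
The row with r = 1 (the gcd) gives the Bezout coefficients s = 33, t = -236.
Result: 801 · (33) + 112 · (-236) = 1.

gcd(801, 112) = 1; s = 33, t = -236 (check: 801·33 + 112·(-236) = 1).


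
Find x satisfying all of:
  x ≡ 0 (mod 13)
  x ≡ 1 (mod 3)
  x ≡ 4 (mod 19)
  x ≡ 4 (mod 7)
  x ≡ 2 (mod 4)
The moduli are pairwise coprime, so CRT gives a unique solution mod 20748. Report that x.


Product of moduli M = 13 · 3 · 19 · 7 · 4 = 20748.
Merge one congruence at a time:
  Start: x ≡ 0 (mod 13).
  Combine with x ≡ 1 (mod 3); new modulus lcm = 39.
    Write x = 0 + 13·t and substitute into x ≡ 1 (mod 3): 13·t ≡ 1 − 0 = 1 (mod 3).
    Reduce coefficients mod 3: 1·t ≡ 1 (mod 3).
    So t ≡ 1 (mod 3).
    Then x = 0 + 13·1 = 13, valid modulo lcm(13, 3) = 39: x ≡ 13 (mod 39).
  Combine with x ≡ 4 (mod 19); new modulus lcm = 741.
    Write x = 13 + 39·t and substitute into x ≡ 4 (mod 19): 39·t ≡ 4 − 13 = -9 (mod 19).
    Reduce coefficients mod 19: 1·t ≡ 10 (mod 19).
    So t ≡ 10 (mod 19).
    Then x = 13 + 39·10 = 403, valid modulo lcm(39, 19) = 741: x ≡ 403 (mod 741).
  Combine with x ≡ 4 (mod 7); new modulus lcm = 5187.
    Write x = 403 + 741·t and substitute into x ≡ 4 (mod 7): 741·t ≡ 4 − 403 = -399 (mod 7).
    Reduce coefficients mod 7: 6·t ≡ 0 (mod 7).
    The inverse of 6 mod 7 is 6 (since 6·6 = 36 = 5·7 + 1), so t ≡ 6·0 = 0 ≡ 0 (mod 7).
    Then x = 403 + 741·0 = 403, valid modulo lcm(741, 7) = 5187: x ≡ 403 (mod 5187).
  Combine with x ≡ 2 (mod 4); new modulus lcm = 20748.
    Write x = 403 + 5187·t and substitute into x ≡ 2 (mod 4): 5187·t ≡ 2 − 403 = -401 (mod 4).
    Reduce coefficients mod 4: 3·t ≡ 3 (mod 4).
    The inverse of 3 mod 4 is 3 (since 3·3 = 9 = 2·4 + 1), so t ≡ 3·3 = 9 ≡ 1 (mod 4).
    Then x = 403 + 5187·1 = 5590, valid modulo lcm(5187, 4) = 20748: x ≡ 5590 (mod 20748).
Verify against each original: 5590 mod 13 = 0, 5590 mod 3 = 1, 5590 mod 19 = 4, 5590 mod 7 = 4, 5590 mod 4 = 2.

x ≡ 5590 (mod 20748).


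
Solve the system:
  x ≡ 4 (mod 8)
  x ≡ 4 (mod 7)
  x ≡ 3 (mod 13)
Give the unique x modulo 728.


Moduli 8, 7, 13 are pairwise coprime; by CRT there is a unique solution modulo M = 8 · 7 · 13 = 728.
Solve pairwise, accumulating the modulus:
  Start with x ≡ 4 (mod 8).
  Combine with x ≡ 4 (mod 7): since gcd(8, 7) = 1, we get a unique residue mod 56.
    Write x = 4 + 8·t and substitute into x ≡ 4 (mod 7): 8·t ≡ 4 − 4 = 0 (mod 7).
    Reduce coefficients mod 7: 1·t ≡ 0 (mod 7).
    So t ≡ 0 (mod 7).
    Then x = 4 + 8·0 = 4, valid modulo lcm(8, 7) = 56: x ≡ 4 (mod 56).
  Combine with x ≡ 3 (mod 13): since gcd(56, 13) = 1, we get a unique residue mod 728.
    Write x = 4 + 56·t and substitute into x ≡ 3 (mod 13): 56·t ≡ 3 − 4 = -1 (mod 13).
    Reduce coefficients mod 13: 4·t ≡ 12 (mod 13).
    The inverse of 4 mod 13 is 10 (since 4·10 = 40 = 3·13 + 1), so t ≡ 10·12 = 120 ≡ 3 (mod 13).
    Then x = 4 + 56·3 = 172, valid modulo lcm(56, 13) = 728: x ≡ 172 (mod 728).
Verify: 172 mod 8 = 4 ✓, 172 mod 7 = 4 ✓, 172 mod 13 = 3 ✓.

x ≡ 172 (mod 728).


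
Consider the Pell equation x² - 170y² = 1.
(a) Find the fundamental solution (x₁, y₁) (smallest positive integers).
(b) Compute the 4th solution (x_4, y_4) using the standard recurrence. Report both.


Step 1: Find the fundamental solution (x₁, y₁) of x² - 170y² = 1.
  Expand √170 as a continued fraction. a₀ = ⌊√170⌋ = 13; iterate m_{k+1} = d_k·a_k − m_k, d_{k+1} = (170 − m_{k+1}²)/d_k, a_{k+1} = ⌊(a₀ + m_{k+1})/d_{k+1}⌋ (starting m₀ = 0, d₀ = 1), with convergents p_k = a_k·p_{k-1} + p_{k-2}, q_k = a_k·q_{k-1} + q_{k-2} (p₋₁ = 1, q₋₁ = 0):
  k = 0: a₀ = 13; p₀/q₀ = 13/1; p₀² − 170·q₀² = 169 − 170 = -1.
  k = 1: m = 13, d = 1, a = ⌊(13 + 13)/1⌋ = 26; p/q = (26·13 + 1)/(26·1 + 0) = 339/26; p² − 170·q² = 114921 − 114920 = 1.
  The first convergent with p² − 170·q² = 1 gives the fundamental solution (x₁, y₁) = (339, 26).
Step 2: Apply the recurrence (x_{n+1}, y_{n+1}) = (x₁x_n + 170y₁y_n, x₁y_n + y₁x_n) repeatedly.
  From (x_1, y_1) = (339, 26): x_2 = 339·339 + 170·26·26 = 229841; y_2 = 339·26 + 26·339 = 17628.
  From (x_2, y_2) = (229841, 17628): x_3 = 339·229841 + 170·26·17628 = 155831859; y_3 = 339·17628 + 26·229841 = 11951758.
  From (x_3, y_3) = (155831859, 11951758): x_4 = 339·155831859 + 170·26·11951758 = 105653770561; y_4 = 339·11951758 + 26·155831859 = 8103274296.
Step 3: Verify x_4² - 170·y_4² = 11162719233756430254721 - 11162719233756430254720 = 1 (should be 1). ✓

(x_1, y_1) = (339, 26); (x_4, y_4) = (105653770561, 8103274296).


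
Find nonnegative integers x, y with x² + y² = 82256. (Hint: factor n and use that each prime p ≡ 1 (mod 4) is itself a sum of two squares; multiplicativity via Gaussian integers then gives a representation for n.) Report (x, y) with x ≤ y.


Step 1: Factor n = 82256 = 2^4 · 53 · 97.
Step 2: Check the mod-4 condition on each prime factor: 2 = 2 (special); 53 ≡ 1 (mod 4), exponent 1; 97 ≡ 1 (mod 4), exponent 1.
All primes ≡ 3 (mod 4) appear to even exponent (or don't appear), so by the two-squares theorem n IS expressible as a sum of two squares.
Step 3: Build a representation. Group n = k² · m with k = 4 and m = 53 · 97 = 5141 (a product of primes ≡ 1 (mod 4)); a representation of m scales to one of n via (k·x)² + (k·y)² = k²(x² + y²). Each prime p ≡ 1 (mod 4) is itself a sum of two squares; find a² by testing p − a² for a perfect square:
  53: 53 − 1² = 52, 53 − 2² = 49 = 7² ⇒ 53 = 2² + 7².
  97: 97 − 1² = 96, 97 − 2² = 93, 97 − 3² = 88, 97 − 4² = 81 = 9² ⇒ 97 = 4² + 9².
  Combine using the Brahmagupta–Fibonacci identity (a² + b²)(c² + d²) = (ac − bd)² + (ad + bc)² = (ac + bd)² + (ad − bc)²:
  53 · 97 = 5141: from (2² + 7²)(4² + 9²), take (2·4 − 7·9, 2·9 + 7·4) = (8 − 63, 18 + 28) = (-55, 46); dropping signs (only squares matter) gives (55, 46); check 55² + 46² = 3025 + 2116 = 5141 ✓.
  Scale by k = 4: (4·55, 4·46) = (220, 184).
Step 4: Order so x ≤ y and verify: 184² + 220² = 33856 + 48400 = 82256 = n. ✓

n = 82256 = 184² + 220² (one valid representation with x ≤ y).


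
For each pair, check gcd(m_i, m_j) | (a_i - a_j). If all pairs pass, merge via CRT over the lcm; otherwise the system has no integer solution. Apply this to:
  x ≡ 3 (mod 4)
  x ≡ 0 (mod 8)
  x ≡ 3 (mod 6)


Moduli 4, 8, 6 are not pairwise coprime, so CRT works modulo lcm(m_i) when all pairwise compatibility conditions hold.
Pairwise compatibility: gcd(m_i, m_j) must divide a_i - a_j for every pair.
Merge one congruence at a time:
  Start: x ≡ 3 (mod 4).
  Combine with x ≡ 0 (mod 8): gcd(4, 8) = 4, and 0 - 3 = -3 is NOT divisible by 4.
    ⇒ system is inconsistent (no integer solution).

No solution (the system is inconsistent).


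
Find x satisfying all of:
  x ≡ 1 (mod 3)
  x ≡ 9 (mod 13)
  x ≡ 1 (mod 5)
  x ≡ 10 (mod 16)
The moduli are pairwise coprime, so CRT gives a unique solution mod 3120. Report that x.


Product of moduli M = 3 · 13 · 5 · 16 = 3120.
Merge one congruence at a time:
  Start: x ≡ 1 (mod 3).
  Combine with x ≡ 9 (mod 13); new modulus lcm = 39.
    Write x = 1 + 3·t and substitute into x ≡ 9 (mod 13): 3·t ≡ 9 − 1 = 8 (mod 13).
    The inverse of 3 mod 13 is 9 (since 3·9 = 27 = 2·13 + 1), so t ≡ 9·8 = 72 ≡ 7 (mod 13).
    Then x = 1 + 3·7 = 22, valid modulo lcm(3, 13) = 39: x ≡ 22 (mod 39).
  Combine with x ≡ 1 (mod 5); new modulus lcm = 195.
    Write x = 22 + 39·t and substitute into x ≡ 1 (mod 5): 39·t ≡ 1 − 22 = -21 (mod 5).
    Reduce coefficients mod 5: 4·t ≡ 4 (mod 5).
    The inverse of 4 mod 5 is 4 (since 4·4 = 16 = 3·5 + 1), so t ≡ 4·4 = 16 ≡ 1 (mod 5).
    Then x = 22 + 39·1 = 61, valid modulo lcm(39, 5) = 195: x ≡ 61 (mod 195).
  Combine with x ≡ 10 (mod 16); new modulus lcm = 3120.
    Write x = 61 + 195·t and substitute into x ≡ 10 (mod 16): 195·t ≡ 10 − 61 = -51 (mod 16).
    Reduce coefficients mod 16: 3·t ≡ 13 (mod 16).
    The inverse of 3 mod 16 is 11 (since 3·11 = 33 = 2·16 + 1), so t ≡ 11·13 = 143 ≡ 15 (mod 16).
    Then x = 61 + 195·15 = 2986, valid modulo lcm(195, 16) = 3120: x ≡ 2986 (mod 3120).
Verify against each original: 2986 mod 3 = 1, 2986 mod 13 = 9, 2986 mod 5 = 1, 2986 mod 16 = 10.

x ≡ 2986 (mod 3120).


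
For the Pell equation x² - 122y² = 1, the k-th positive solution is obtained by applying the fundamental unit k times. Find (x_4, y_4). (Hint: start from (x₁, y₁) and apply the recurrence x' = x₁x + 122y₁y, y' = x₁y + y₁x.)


Step 1: Find the fundamental solution (x₁, y₁) of x² - 122y² = 1.
  Expand √122 as a continued fraction. a₀ = ⌊√122⌋ = 11; iterate m_{k+1} = d_k·a_k − m_k, d_{k+1} = (122 − m_{k+1}²)/d_k, a_{k+1} = ⌊(a₀ + m_{k+1})/d_{k+1}⌋ (starting m₀ = 0, d₀ = 1), with convergents p_k = a_k·p_{k-1} + p_{k-2}, q_k = a_k·q_{k-1} + q_{k-2} (p₋₁ = 1, q₋₁ = 0):
  k = 0: a₀ = 11; p₀/q₀ = 11/1; p₀² − 122·q₀² = 121 − 122 = -1.
  k = 1: m = 11, d = 1, a = ⌊(11 + 11)/1⌋ = 22; p/q = (22·11 + 1)/(22·1 + 0) = 243/22; p² − 122·q² = 59049 − 59048 = 1.
  The first convergent with p² − 122·q² = 1 gives the fundamental solution (x₁, y₁) = (243, 22).
Step 2: Apply the recurrence (x_{n+1}, y_{n+1}) = (x₁x_n + 122y₁y_n, x₁y_n + y₁x_n) repeatedly.
  From (x_1, y_1) = (243, 22): x_2 = 243·243 + 122·22·22 = 118097; y_2 = 243·22 + 22·243 = 10692.
  From (x_2, y_2) = (118097, 10692): x_3 = 243·118097 + 122·22·10692 = 57394899; y_3 = 243·10692 + 22·118097 = 5196290.
  From (x_3, y_3) = (57394899, 5196290): x_4 = 243·57394899 + 122·22·5196290 = 27893802817; y_4 = 243·5196290 + 22·57394899 = 2525386248.
Step 3: Verify x_4² - 122·y_4² = 778064235593677135489 - 778064235593677135488 = 1 (should be 1). ✓

(x_1, y_1) = (243, 22); (x_4, y_4) = (27893802817, 2525386248).


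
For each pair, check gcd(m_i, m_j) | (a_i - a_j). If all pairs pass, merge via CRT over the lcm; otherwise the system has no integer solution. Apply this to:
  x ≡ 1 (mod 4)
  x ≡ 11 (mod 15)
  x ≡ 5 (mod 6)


Moduli 4, 15, 6 are not pairwise coprime, so CRT works modulo lcm(m_i) when all pairwise compatibility conditions hold.
Pairwise compatibility: gcd(m_i, m_j) must divide a_i - a_j for every pair.
Merge one congruence at a time:
  Start: x ≡ 1 (mod 4).
  Combine with x ≡ 11 (mod 15): gcd(4, 15) = 1; 11 - 1 = 10, which IS divisible by 1, so compatible.
    Write x = 1 + 4·t and substitute into x ≡ 11 (mod 15): 4·t ≡ 11 − 1 = 10 (mod 15).
    The inverse of 4 mod 15 is 4 (since 4·4 = 16 = 1·15 + 1), so t ≡ 4·10 = 40 ≡ 10 (mod 15).
    Then x = 1 + 4·10 = 41, valid modulo lcm(4, 15) = 60: x ≡ 41 (mod 60).
  Combine with x ≡ 5 (mod 6): gcd(60, 6) = 6; 5 - 41 = -36, which IS divisible by 6, so compatible.
    Write x = 41 + 60·t and substitute into x ≡ 5 (mod 6): 60·t ≡ 5 − 41 = -36 (mod 6).
    Divide the congruence (and modulus) by g = 6: 10·t ≡ -6 (mod 1).
    Modulo 1 every t works; take t = 0.
    Then x = 41 + 60·0 = 41, valid modulo lcm(60, 6) = 60: x ≡ 41 (mod 60).
Verify: 41 mod 4 = 1, 41 mod 15 = 11, 41 mod 6 = 5.

x ≡ 41 (mod 60).


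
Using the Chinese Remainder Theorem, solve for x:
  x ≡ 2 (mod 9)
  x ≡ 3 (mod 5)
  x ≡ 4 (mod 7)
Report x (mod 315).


Moduli 9, 5, 7 are pairwise coprime; by CRT there is a unique solution modulo M = 9 · 5 · 7 = 315.
Solve pairwise, accumulating the modulus:
  Start with x ≡ 2 (mod 9).
  Combine with x ≡ 3 (mod 5): since gcd(9, 5) = 1, we get a unique residue mod 45.
    Write x = 2 + 9·t and substitute into x ≡ 3 (mod 5): 9·t ≡ 3 − 2 = 1 (mod 5).
    Reduce coefficients mod 5: 4·t ≡ 1 (mod 5).
    The inverse of 4 mod 5 is 4 (since 4·4 = 16 = 3·5 + 1), so t ≡ 4·1 = 4 ≡ 4 (mod 5).
    Then x = 2 + 9·4 = 38, valid modulo lcm(9, 5) = 45: x ≡ 38 (mod 45).
  Combine with x ≡ 4 (mod 7): since gcd(45, 7) = 1, we get a unique residue mod 315.
    Write x = 38 + 45·t and substitute into x ≡ 4 (mod 7): 45·t ≡ 4 − 38 = -34 (mod 7).
    Reduce coefficients mod 7: 3·t ≡ 1 (mod 7).
    The inverse of 3 mod 7 is 5 (since 3·5 = 15 = 2·7 + 1), so t ≡ 5·1 = 5 ≡ 5 (mod 7).
    Then x = 38 + 45·5 = 263, valid modulo lcm(45, 7) = 315: x ≡ 263 (mod 315).
Verify: 263 mod 9 = 2 ✓, 263 mod 5 = 3 ✓, 263 mod 7 = 4 ✓.

x ≡ 263 (mod 315).


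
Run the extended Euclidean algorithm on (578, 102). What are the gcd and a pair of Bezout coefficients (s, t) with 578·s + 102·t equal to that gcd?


Euclidean algorithm on (578, 102) — divide until remainder is 0:
  578 = 5 · 102 + 68
  102 = 1 · 68 + 34
  68 = 2 · 34 + 0
gcd(578, 102) = 34.
Track Bezout coefficients alongside the remainders: start with r₀ = 578 = a·1 + b·0 (s = 1, t = 0) and r₁ = 102 = a·0 + b·1 (s = 0, t = 1); each new remainder r_{k+1} = r_{k-1} − q_k·r_k inherits s_{k+1} = s_{k-1} − q_k·s_k, t_{k+1} = t_{k-1} − q_k·t_k, so r_k = a·s_k + b·t_k at every step:
  q = 5: r = 68, s = 1 − 5·0 = 1, t = 0 − 5·1 = -5  (check: 578·1 + 102·(-5) = 68)
  q = 1: r = 34, s = 0 − 1·1 = -1, t = 1 − 1·(-5) = 6  (check: 578·(-1) + 102·6 = 34)
The row with r = 34 (the gcd) gives the Bezout coefficients s = -1, t = 6.
Result: 578 · (-1) + 102 · (6) = 34.

gcd(578, 102) = 34; s = -1, t = 6 (check: 578·(-1) + 102·6 = 34).


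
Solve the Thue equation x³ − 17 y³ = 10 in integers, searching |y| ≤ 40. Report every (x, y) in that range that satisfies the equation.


The equation is x³ - 17y³ = 10. For fixed y, x³ = 17·y³ + 10, so a solution requires the RHS to be a perfect cube.
Strategy: iterate y from -40 to 40, compute RHS = 17·y³ + 10, and check whether it is a (positive or negative) perfect cube.
Check small values of y:
  y = 0: RHS = 10 is not a perfect cube.
  y = 1: RHS = 27 = (3)³ ⇒ x = 3 works.
  y = -1: RHS = -7 is not a perfect cube.
  y = 2: RHS = 146 is not a perfect cube.
  y = -2: RHS = -126 is not a perfect cube.
  y = 3: RHS = 469 is not a perfect cube.
  y = -3: RHS = -449 is not a perfect cube.
Continuing the search up to |y| = 40 finds no further solutions beyond those listed.
Collected solutions: (3, 1).

Solutions (with |y| ≤ 40): (3, 1).


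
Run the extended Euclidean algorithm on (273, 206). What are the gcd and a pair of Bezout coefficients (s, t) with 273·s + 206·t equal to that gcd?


Euclidean algorithm on (273, 206) — divide until remainder is 0:
  273 = 1 · 206 + 67
  206 = 3 · 67 + 5
  67 = 13 · 5 + 2
  5 = 2 · 2 + 1
  2 = 2 · 1 + 0
gcd(273, 206) = 1.
Track Bezout coefficients alongside the remainders: start with r₀ = 273 = a·1 + b·0 (s = 1, t = 0) and r₁ = 206 = a·0 + b·1 (s = 0, t = 1); each new remainder r_{k+1} = r_{k-1} − q_k·r_k inherits s_{k+1} = s_{k-1} − q_k·s_k, t_{k+1} = t_{k-1} − q_k·t_k, so r_k = a·s_k + b·t_k at every step:
  q = 1: r = 67, s = 1 − 1·0 = 1, t = 0 − 1·1 = -1  (check: 273·1 + 206·(-1) = 67)
  q = 3: r = 5, s = 0 − 3·1 = -3, t = 1 − 3·(-1) = 4  (check: 273·(-3) + 206·4 = 5)
  q = 13: r = 2, s = 1 − 13·(-3) = 40, t = -1 − 13·4 = -53  (check: 273·40 + 206·(-53) = 2)
  q = 2: r = 1, s = -3 − 2·40 = -83, t = 4 − 2·(-53) = 110  (check: 273·(-83) + 206·110 = 1)
The row with r = 1 (the gcd) gives the Bezout coefficients s = -83, t = 110.
Result: 273 · (-83) + 206 · (110) = 1.

gcd(273, 206) = 1; s = -83, t = 110 (check: 273·(-83) + 206·110 = 1).


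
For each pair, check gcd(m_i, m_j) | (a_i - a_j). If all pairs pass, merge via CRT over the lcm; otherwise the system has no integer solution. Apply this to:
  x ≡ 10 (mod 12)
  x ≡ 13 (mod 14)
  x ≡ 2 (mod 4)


Moduli 12, 14, 4 are not pairwise coprime, so CRT works modulo lcm(m_i) when all pairwise compatibility conditions hold.
Pairwise compatibility: gcd(m_i, m_j) must divide a_i - a_j for every pair.
Merge one congruence at a time:
  Start: x ≡ 10 (mod 12).
  Combine with x ≡ 13 (mod 14): gcd(12, 14) = 2, and 13 - 10 = 3 is NOT divisible by 2.
    ⇒ system is inconsistent (no integer solution).

No solution (the system is inconsistent).


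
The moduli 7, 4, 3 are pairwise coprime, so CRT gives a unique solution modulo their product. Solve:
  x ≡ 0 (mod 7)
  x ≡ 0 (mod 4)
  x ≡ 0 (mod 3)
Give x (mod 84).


Moduli 7, 4, 3 are pairwise coprime; by CRT there is a unique solution modulo M = 7 · 4 · 3 = 84.
Solve pairwise, accumulating the modulus:
  Start with x ≡ 0 (mod 7).
  Combine with x ≡ 0 (mod 4): since gcd(7, 4) = 1, we get a unique residue mod 28.
    Write x = 0 + 7·t and substitute into x ≡ 0 (mod 4): 7·t ≡ 0 − 0 = 0 (mod 4).
    Reduce coefficients mod 4: 3·t ≡ 0 (mod 4).
    The inverse of 3 mod 4 is 3 (since 3·3 = 9 = 2·4 + 1), so t ≡ 3·0 = 0 ≡ 0 (mod 4).
    Then x = 0 + 7·0 = 0, valid modulo lcm(7, 4) = 28: x ≡ 0 (mod 28).
  Combine with x ≡ 0 (mod 3): since gcd(28, 3) = 1, we get a unique residue mod 84.
    Write x = 0 + 28·t and substitute into x ≡ 0 (mod 3): 28·t ≡ 0 − 0 = 0 (mod 3).
    Reduce coefficients mod 3: 1·t ≡ 0 (mod 3).
    So t ≡ 0 (mod 3).
    Then x = 0 + 28·0 = 0, valid modulo lcm(28, 3) = 84: x ≡ 0 (mod 84).
Verify: 0 mod 7 = 0 ✓, 0 mod 4 = 0 ✓, 0 mod 3 = 0 ✓.

x ≡ 0 (mod 84).


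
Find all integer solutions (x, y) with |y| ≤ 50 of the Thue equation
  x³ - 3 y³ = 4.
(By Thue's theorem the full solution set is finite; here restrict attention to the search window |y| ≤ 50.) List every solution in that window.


The equation is x³ - 3y³ = 4. For fixed y, x³ = 3·y³ + 4, so a solution requires the RHS to be a perfect cube.
Strategy: iterate y from -50 to 50, compute RHS = 3·y³ + 4, and check whether it is a (positive or negative) perfect cube.
Check small values of y:
  y = 0: RHS = 4 is not a perfect cube.
  y = 1: RHS = 7 is not a perfect cube.
  y = -1: RHS = 1 = (1)³ ⇒ x = 1 works.
  y = 2: RHS = 28 is not a perfect cube.
  y = -2: RHS = -20 is not a perfect cube.
  y = 3: RHS = 85 is not a perfect cube.
  y = -3: RHS = -77 is not a perfect cube.
Continuing the search up to |y| = 50 finds no further solutions beyond those listed.
Collected solutions: (1, -1).

Solutions (with |y| ≤ 50): (1, -1).


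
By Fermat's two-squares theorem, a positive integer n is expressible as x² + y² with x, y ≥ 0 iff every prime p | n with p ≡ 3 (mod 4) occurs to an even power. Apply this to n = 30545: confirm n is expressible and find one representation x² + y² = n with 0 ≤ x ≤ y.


Step 1: Factor n = 30545 = 5 · 41 · 149.
Step 2: Check the mod-4 condition on each prime factor: 5 ≡ 1 (mod 4), exponent 1; 41 ≡ 1 (mod 4), exponent 1; 149 ≡ 1 (mod 4), exponent 1.
All primes ≡ 3 (mod 4) appear to even exponent (or don't appear), so by the two-squares theorem n IS expressible as a sum of two squares.
Step 3: Build a representation. Here n = 5 · 41 · 149 is a product of primes ≡ 1 (mod 4). Each prime p ≡ 1 (mod 4) is itself a sum of two squares; find a² by testing p − a² for a perfect square:
  5: 5 − 1² = 4 = 2² ⇒ 5 = 1² + 2².
  41: 41 − 1² = 40, 41 − 2² = 37, 41 − 3² = 32, 41 − 4² = 25 = 5² ⇒ 41 = 4² + 5².
  149: 149 − 1² = 148, 149 − 2² = 145, 149 − 3² = 140, 149 − 4² = 133, 149 − 5² = 124, 149 − 6² = 113, 149 − 7² = 100 = 10² ⇒ 149 = 7² + 10².
  Combine using the Brahmagupta–Fibonacci identity (a² + b²)(c² + d²) = (ac − bd)² + (ad + bc)² = (ac + bd)² + (ad − bc)²:
  5 · 41 = 205: from (1² + 2²)(4² + 5²), take (1·4 − 2·5, 1·5 + 2·4) = (4 − 10, 5 + 8) = (-6, 13); dropping signs (only squares matter) gives (6, 13); check 6² + 13² = 36 + 169 = 205 ✓.
  205 · 149 = 30545: from (6² + 13²)(7² + 10²), take (6·7 − 13·10, 6·10 + 13·7) = (42 − 130, 60 + 91) = (-88, 151); dropping signs (only squares matter) gives (88, 151); check 88² + 151² = 7744 + 22801 = 30545 ✓.
Step 4: Order so x ≤ y and verify: 88² + 151² = 7744 + 22801 = 30545 = n. ✓

n = 30545 = 88² + 151² (one valid representation with x ≤ y).


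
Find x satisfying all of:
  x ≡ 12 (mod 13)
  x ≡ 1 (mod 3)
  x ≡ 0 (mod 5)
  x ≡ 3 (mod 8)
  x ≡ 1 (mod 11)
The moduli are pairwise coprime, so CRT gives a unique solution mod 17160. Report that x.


Product of moduli M = 13 · 3 · 5 · 8 · 11 = 17160.
Merge one congruence at a time:
  Start: x ≡ 12 (mod 13).
  Combine with x ≡ 1 (mod 3); new modulus lcm = 39.
    Write x = 12 + 13·t and substitute into x ≡ 1 (mod 3): 13·t ≡ 1 − 12 = -11 (mod 3).
    Reduce coefficients mod 3: 1·t ≡ 1 (mod 3).
    So t ≡ 1 (mod 3).
    Then x = 12 + 13·1 = 25, valid modulo lcm(13, 3) = 39: x ≡ 25 (mod 39).
  Combine with x ≡ 0 (mod 5); new modulus lcm = 195.
    Write x = 25 + 39·t and substitute into x ≡ 0 (mod 5): 39·t ≡ 0 − 25 = -25 (mod 5).
    Reduce coefficients mod 5: 4·t ≡ 0 (mod 5).
    The inverse of 4 mod 5 is 4 (since 4·4 = 16 = 3·5 + 1), so t ≡ 4·0 = 0 ≡ 0 (mod 5).
    Then x = 25 + 39·0 = 25, valid modulo lcm(39, 5) = 195: x ≡ 25 (mod 195).
  Combine with x ≡ 3 (mod 8); new modulus lcm = 1560.
    Write x = 25 + 195·t and substitute into x ≡ 3 (mod 8): 195·t ≡ 3 − 25 = -22 (mod 8).
    Reduce coefficients mod 8: 3·t ≡ 2 (mod 8).
    The inverse of 3 mod 8 is 3 (since 3·3 = 9 = 1·8 + 1), so t ≡ 3·2 = 6 ≡ 6 (mod 8).
    Then x = 25 + 195·6 = 1195, valid modulo lcm(195, 8) = 1560: x ≡ 1195 (mod 1560).
  Combine with x ≡ 1 (mod 11); new modulus lcm = 17160.
    Write x = 1195 + 1560·t and substitute into x ≡ 1 (mod 11): 1560·t ≡ 1 − 1195 = -1194 (mod 11).
    Reduce coefficients mod 11: 9·t ≡ 5 (mod 11).
    The inverse of 9 mod 11 is 5 (since 9·5 = 45 = 4·11 + 1), so t ≡ 5·5 = 25 ≡ 3 (mod 11).
    Then x = 1195 + 1560·3 = 5875, valid modulo lcm(1560, 11) = 17160: x ≡ 5875 (mod 17160).
Verify against each original: 5875 mod 13 = 12, 5875 mod 3 = 1, 5875 mod 5 = 0, 5875 mod 8 = 3, 5875 mod 11 = 1.

x ≡ 5875 (mod 17160).


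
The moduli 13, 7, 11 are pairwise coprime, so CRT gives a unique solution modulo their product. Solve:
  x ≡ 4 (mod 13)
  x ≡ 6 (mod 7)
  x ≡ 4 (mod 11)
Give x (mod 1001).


Moduli 13, 7, 11 are pairwise coprime; by CRT there is a unique solution modulo M = 13 · 7 · 11 = 1001.
Solve pairwise, accumulating the modulus:
  Start with x ≡ 4 (mod 13).
  Combine with x ≡ 6 (mod 7): since gcd(13, 7) = 1, we get a unique residue mod 91.
    Write x = 4 + 13·t and substitute into x ≡ 6 (mod 7): 13·t ≡ 6 − 4 = 2 (mod 7).
    Reduce coefficients mod 7: 6·t ≡ 2 (mod 7).
    The inverse of 6 mod 7 is 6 (since 6·6 = 36 = 5·7 + 1), so t ≡ 6·2 = 12 ≡ 5 (mod 7).
    Then x = 4 + 13·5 = 69, valid modulo lcm(13, 7) = 91: x ≡ 69 (mod 91).
  Combine with x ≡ 4 (mod 11): since gcd(91, 11) = 1, we get a unique residue mod 1001.
    Write x = 69 + 91·t and substitute into x ≡ 4 (mod 11): 91·t ≡ 4 − 69 = -65 (mod 11).
    Reduce coefficients mod 11: 3·t ≡ 1 (mod 11).
    The inverse of 3 mod 11 is 4 (since 3·4 = 12 = 1·11 + 1), so t ≡ 4·1 = 4 ≡ 4 (mod 11).
    Then x = 69 + 91·4 = 433, valid modulo lcm(91, 11) = 1001: x ≡ 433 (mod 1001).
Verify: 433 mod 13 = 4 ✓, 433 mod 7 = 6 ✓, 433 mod 11 = 4 ✓.

x ≡ 433 (mod 1001).


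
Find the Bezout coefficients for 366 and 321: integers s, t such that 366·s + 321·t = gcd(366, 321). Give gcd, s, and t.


Euclidean algorithm on (366, 321) — divide until remainder is 0:
  366 = 1 · 321 + 45
  321 = 7 · 45 + 6
  45 = 7 · 6 + 3
  6 = 2 · 3 + 0
gcd(366, 321) = 3.
Track Bezout coefficients alongside the remainders: start with r₀ = 366 = a·1 + b·0 (s = 1, t = 0) and r₁ = 321 = a·0 + b·1 (s = 0, t = 1); each new remainder r_{k+1} = r_{k-1} − q_k·r_k inherits s_{k+1} = s_{k-1} − q_k·s_k, t_{k+1} = t_{k-1} − q_k·t_k, so r_k = a·s_k + b·t_k at every step:
  q = 1: r = 45, s = 1 − 1·0 = 1, t = 0 − 1·1 = -1  (check: 366·1 + 321·(-1) = 45)
  q = 7: r = 6, s = 0 − 7·1 = -7, t = 1 − 7·(-1) = 8  (check: 366·(-7) + 321·8 = 6)
  q = 7: r = 3, s = 1 − 7·(-7) = 50, t = -1 − 7·8 = -57  (check: 366·50 + 321·(-57) = 3)
The row with r = 3 (the gcd) gives the Bezout coefficients s = 50, t = -57.
Result: 366 · (50) + 321 · (-57) = 3.

gcd(366, 321) = 3; s = 50, t = -57 (check: 366·50 + 321·(-57) = 3).


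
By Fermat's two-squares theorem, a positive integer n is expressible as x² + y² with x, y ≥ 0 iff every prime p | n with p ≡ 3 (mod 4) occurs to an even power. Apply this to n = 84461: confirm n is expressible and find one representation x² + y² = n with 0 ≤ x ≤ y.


Step 1: Factor n = 84461 = 13 · 73 · 89.
Step 2: Check the mod-4 condition on each prime factor: 13 ≡ 1 (mod 4), exponent 1; 73 ≡ 1 (mod 4), exponent 1; 89 ≡ 1 (mod 4), exponent 1.
All primes ≡ 3 (mod 4) appear to even exponent (or don't appear), so by the two-squares theorem n IS expressible as a sum of two squares.
Step 3: Build a representation. Here n = 13 · 73 · 89 is a product of primes ≡ 1 (mod 4). Each prime p ≡ 1 (mod 4) is itself a sum of two squares; find a² by testing p − a² for a perfect square:
  13: 13 − 1² = 12, 13 − 2² = 9 = 3² ⇒ 13 = 2² + 3².
  73: 73 − 1² = 72, 73 − 2² = 69, 73 − 3² = 64 = 8² ⇒ 73 = 3² + 8².
  89: 89 − 1² = 88, 89 − 2² = 85, 89 − 3² = 80, 89 − 4² = 73, 89 − 5² = 64 = 8² ⇒ 89 = 5² + 8².
  Combine using the Brahmagupta–Fibonacci identity (a² + b²)(c² + d²) = (ac − bd)² + (ad + bc)² = (ac + bd)² + (ad − bc)²:
  13 · 73 = 949: from (2² + 3²)(3² + 8²), take (2·3 − 3·8, 2·8 + 3·3) = (6 − 24, 16 + 9) = (-18, 25); dropping signs (only squares matter) gives (18, 25); check 18² + 25² = 324 + 625 = 949 ✓.
  949 · 89 = 84461: from (18² + 25²)(5² + 8²), take (18·5 − 25·8, 18·8 + 25·5) = (90 − 200, 144 + 125) = (-110, 269); dropping signs (only squares matter) gives (110, 269); check 110² + 269² = 12100 + 72361 = 84461 ✓.
Step 4: Order so x ≤ y and verify: 110² + 269² = 12100 + 72361 = 84461 = n. ✓

n = 84461 = 110² + 269² (one valid representation with x ≤ y).
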